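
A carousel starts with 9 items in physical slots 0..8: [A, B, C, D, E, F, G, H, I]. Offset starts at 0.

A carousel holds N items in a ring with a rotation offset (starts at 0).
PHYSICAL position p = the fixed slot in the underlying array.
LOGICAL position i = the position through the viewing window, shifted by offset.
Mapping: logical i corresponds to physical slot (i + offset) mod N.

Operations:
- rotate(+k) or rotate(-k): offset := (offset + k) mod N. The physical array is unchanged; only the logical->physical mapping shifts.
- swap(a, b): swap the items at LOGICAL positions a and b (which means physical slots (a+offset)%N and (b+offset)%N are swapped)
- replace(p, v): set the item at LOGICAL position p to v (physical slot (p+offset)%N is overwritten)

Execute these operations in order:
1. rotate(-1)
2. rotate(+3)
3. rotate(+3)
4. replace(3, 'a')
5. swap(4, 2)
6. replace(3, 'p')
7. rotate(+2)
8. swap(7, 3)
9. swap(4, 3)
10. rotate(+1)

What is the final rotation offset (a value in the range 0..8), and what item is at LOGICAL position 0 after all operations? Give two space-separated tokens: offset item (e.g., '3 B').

Answer: 8 p

Derivation:
After op 1 (rotate(-1)): offset=8, physical=[A,B,C,D,E,F,G,H,I], logical=[I,A,B,C,D,E,F,G,H]
After op 2 (rotate(+3)): offset=2, physical=[A,B,C,D,E,F,G,H,I], logical=[C,D,E,F,G,H,I,A,B]
After op 3 (rotate(+3)): offset=5, physical=[A,B,C,D,E,F,G,H,I], logical=[F,G,H,I,A,B,C,D,E]
After op 4 (replace(3, 'a')): offset=5, physical=[A,B,C,D,E,F,G,H,a], logical=[F,G,H,a,A,B,C,D,E]
After op 5 (swap(4, 2)): offset=5, physical=[H,B,C,D,E,F,G,A,a], logical=[F,G,A,a,H,B,C,D,E]
After op 6 (replace(3, 'p')): offset=5, physical=[H,B,C,D,E,F,G,A,p], logical=[F,G,A,p,H,B,C,D,E]
After op 7 (rotate(+2)): offset=7, physical=[H,B,C,D,E,F,G,A,p], logical=[A,p,H,B,C,D,E,F,G]
After op 8 (swap(7, 3)): offset=7, physical=[H,F,C,D,E,B,G,A,p], logical=[A,p,H,F,C,D,E,B,G]
After op 9 (swap(4, 3)): offset=7, physical=[H,C,F,D,E,B,G,A,p], logical=[A,p,H,C,F,D,E,B,G]
After op 10 (rotate(+1)): offset=8, physical=[H,C,F,D,E,B,G,A,p], logical=[p,H,C,F,D,E,B,G,A]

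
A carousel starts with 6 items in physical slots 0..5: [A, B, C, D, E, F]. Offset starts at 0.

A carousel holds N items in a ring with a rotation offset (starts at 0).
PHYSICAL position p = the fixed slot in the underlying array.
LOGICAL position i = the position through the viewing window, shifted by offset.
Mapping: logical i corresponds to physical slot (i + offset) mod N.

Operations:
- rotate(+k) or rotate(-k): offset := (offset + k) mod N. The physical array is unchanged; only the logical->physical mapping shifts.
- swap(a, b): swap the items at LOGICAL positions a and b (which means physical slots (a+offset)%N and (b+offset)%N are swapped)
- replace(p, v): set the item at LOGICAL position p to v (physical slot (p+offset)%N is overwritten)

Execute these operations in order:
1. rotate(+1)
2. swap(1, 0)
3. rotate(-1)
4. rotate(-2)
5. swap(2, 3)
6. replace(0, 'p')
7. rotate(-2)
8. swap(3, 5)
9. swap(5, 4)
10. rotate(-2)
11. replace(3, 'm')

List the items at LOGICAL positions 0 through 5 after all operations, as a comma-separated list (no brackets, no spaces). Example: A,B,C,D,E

Answer: F,C,B,m,p,A

Derivation:
After op 1 (rotate(+1)): offset=1, physical=[A,B,C,D,E,F], logical=[B,C,D,E,F,A]
After op 2 (swap(1, 0)): offset=1, physical=[A,C,B,D,E,F], logical=[C,B,D,E,F,A]
After op 3 (rotate(-1)): offset=0, physical=[A,C,B,D,E,F], logical=[A,C,B,D,E,F]
After op 4 (rotate(-2)): offset=4, physical=[A,C,B,D,E,F], logical=[E,F,A,C,B,D]
After op 5 (swap(2, 3)): offset=4, physical=[C,A,B,D,E,F], logical=[E,F,C,A,B,D]
After op 6 (replace(0, 'p')): offset=4, physical=[C,A,B,D,p,F], logical=[p,F,C,A,B,D]
After op 7 (rotate(-2)): offset=2, physical=[C,A,B,D,p,F], logical=[B,D,p,F,C,A]
After op 8 (swap(3, 5)): offset=2, physical=[C,F,B,D,p,A], logical=[B,D,p,A,C,F]
After op 9 (swap(5, 4)): offset=2, physical=[F,C,B,D,p,A], logical=[B,D,p,A,F,C]
After op 10 (rotate(-2)): offset=0, physical=[F,C,B,D,p,A], logical=[F,C,B,D,p,A]
After op 11 (replace(3, 'm')): offset=0, physical=[F,C,B,m,p,A], logical=[F,C,B,m,p,A]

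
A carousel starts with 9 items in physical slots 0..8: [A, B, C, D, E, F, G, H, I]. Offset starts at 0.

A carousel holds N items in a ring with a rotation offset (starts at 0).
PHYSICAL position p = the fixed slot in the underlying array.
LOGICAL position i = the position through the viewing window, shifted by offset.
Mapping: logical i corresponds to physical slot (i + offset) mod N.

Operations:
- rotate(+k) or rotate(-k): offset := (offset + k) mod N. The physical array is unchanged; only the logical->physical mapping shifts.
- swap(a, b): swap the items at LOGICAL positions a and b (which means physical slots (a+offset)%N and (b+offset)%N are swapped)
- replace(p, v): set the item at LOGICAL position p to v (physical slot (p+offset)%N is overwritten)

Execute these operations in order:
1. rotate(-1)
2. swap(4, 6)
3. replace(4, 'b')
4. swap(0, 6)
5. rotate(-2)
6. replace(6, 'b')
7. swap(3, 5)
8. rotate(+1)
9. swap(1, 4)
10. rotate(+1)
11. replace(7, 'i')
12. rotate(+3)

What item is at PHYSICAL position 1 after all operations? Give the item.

After op 1 (rotate(-1)): offset=8, physical=[A,B,C,D,E,F,G,H,I], logical=[I,A,B,C,D,E,F,G,H]
After op 2 (swap(4, 6)): offset=8, physical=[A,B,C,F,E,D,G,H,I], logical=[I,A,B,C,F,E,D,G,H]
After op 3 (replace(4, 'b')): offset=8, physical=[A,B,C,b,E,D,G,H,I], logical=[I,A,B,C,b,E,D,G,H]
After op 4 (swap(0, 6)): offset=8, physical=[A,B,C,b,E,I,G,H,D], logical=[D,A,B,C,b,E,I,G,H]
After op 5 (rotate(-2)): offset=6, physical=[A,B,C,b,E,I,G,H,D], logical=[G,H,D,A,B,C,b,E,I]
After op 6 (replace(6, 'b')): offset=6, physical=[A,B,C,b,E,I,G,H,D], logical=[G,H,D,A,B,C,b,E,I]
After op 7 (swap(3, 5)): offset=6, physical=[C,B,A,b,E,I,G,H,D], logical=[G,H,D,C,B,A,b,E,I]
After op 8 (rotate(+1)): offset=7, physical=[C,B,A,b,E,I,G,H,D], logical=[H,D,C,B,A,b,E,I,G]
After op 9 (swap(1, 4)): offset=7, physical=[C,B,D,b,E,I,G,H,A], logical=[H,A,C,B,D,b,E,I,G]
After op 10 (rotate(+1)): offset=8, physical=[C,B,D,b,E,I,G,H,A], logical=[A,C,B,D,b,E,I,G,H]
After op 11 (replace(7, 'i')): offset=8, physical=[C,B,D,b,E,I,i,H,A], logical=[A,C,B,D,b,E,I,i,H]
After op 12 (rotate(+3)): offset=2, physical=[C,B,D,b,E,I,i,H,A], logical=[D,b,E,I,i,H,A,C,B]

Answer: B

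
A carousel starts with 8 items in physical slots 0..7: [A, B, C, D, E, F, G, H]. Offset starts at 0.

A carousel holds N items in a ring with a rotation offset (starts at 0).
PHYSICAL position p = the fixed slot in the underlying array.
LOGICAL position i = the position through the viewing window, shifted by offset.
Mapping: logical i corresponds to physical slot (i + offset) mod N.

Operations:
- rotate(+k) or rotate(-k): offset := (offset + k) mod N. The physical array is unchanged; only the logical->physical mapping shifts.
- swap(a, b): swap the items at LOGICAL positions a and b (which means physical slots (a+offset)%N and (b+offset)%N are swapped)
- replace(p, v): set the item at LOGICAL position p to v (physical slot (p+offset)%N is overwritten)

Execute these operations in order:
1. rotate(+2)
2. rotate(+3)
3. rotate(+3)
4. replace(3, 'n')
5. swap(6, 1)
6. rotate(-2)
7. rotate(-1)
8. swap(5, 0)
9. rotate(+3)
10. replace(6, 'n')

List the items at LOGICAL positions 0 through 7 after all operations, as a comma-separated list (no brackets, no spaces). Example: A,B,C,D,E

Answer: A,G,F,n,E,C,n,H

Derivation:
After op 1 (rotate(+2)): offset=2, physical=[A,B,C,D,E,F,G,H], logical=[C,D,E,F,G,H,A,B]
After op 2 (rotate(+3)): offset=5, physical=[A,B,C,D,E,F,G,H], logical=[F,G,H,A,B,C,D,E]
After op 3 (rotate(+3)): offset=0, physical=[A,B,C,D,E,F,G,H], logical=[A,B,C,D,E,F,G,H]
After op 4 (replace(3, 'n')): offset=0, physical=[A,B,C,n,E,F,G,H], logical=[A,B,C,n,E,F,G,H]
After op 5 (swap(6, 1)): offset=0, physical=[A,G,C,n,E,F,B,H], logical=[A,G,C,n,E,F,B,H]
After op 6 (rotate(-2)): offset=6, physical=[A,G,C,n,E,F,B,H], logical=[B,H,A,G,C,n,E,F]
After op 7 (rotate(-1)): offset=5, physical=[A,G,C,n,E,F,B,H], logical=[F,B,H,A,G,C,n,E]
After op 8 (swap(5, 0)): offset=5, physical=[A,G,F,n,E,C,B,H], logical=[C,B,H,A,G,F,n,E]
After op 9 (rotate(+3)): offset=0, physical=[A,G,F,n,E,C,B,H], logical=[A,G,F,n,E,C,B,H]
After op 10 (replace(6, 'n')): offset=0, physical=[A,G,F,n,E,C,n,H], logical=[A,G,F,n,E,C,n,H]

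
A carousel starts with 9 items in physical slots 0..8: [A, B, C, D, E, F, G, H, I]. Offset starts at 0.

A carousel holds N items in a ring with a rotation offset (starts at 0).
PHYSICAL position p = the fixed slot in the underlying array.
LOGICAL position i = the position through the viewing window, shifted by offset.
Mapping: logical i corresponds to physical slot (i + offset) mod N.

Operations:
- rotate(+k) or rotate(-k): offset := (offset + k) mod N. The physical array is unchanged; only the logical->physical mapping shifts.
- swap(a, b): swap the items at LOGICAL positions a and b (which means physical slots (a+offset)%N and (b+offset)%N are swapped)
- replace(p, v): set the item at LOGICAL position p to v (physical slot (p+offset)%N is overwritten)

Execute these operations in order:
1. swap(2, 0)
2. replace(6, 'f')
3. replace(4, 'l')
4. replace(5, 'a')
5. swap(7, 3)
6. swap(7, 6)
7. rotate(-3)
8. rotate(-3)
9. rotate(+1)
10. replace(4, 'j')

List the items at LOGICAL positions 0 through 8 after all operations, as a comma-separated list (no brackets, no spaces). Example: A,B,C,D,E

Answer: l,a,D,f,j,C,B,A,H

Derivation:
After op 1 (swap(2, 0)): offset=0, physical=[C,B,A,D,E,F,G,H,I], logical=[C,B,A,D,E,F,G,H,I]
After op 2 (replace(6, 'f')): offset=0, physical=[C,B,A,D,E,F,f,H,I], logical=[C,B,A,D,E,F,f,H,I]
After op 3 (replace(4, 'l')): offset=0, physical=[C,B,A,D,l,F,f,H,I], logical=[C,B,A,D,l,F,f,H,I]
After op 4 (replace(5, 'a')): offset=0, physical=[C,B,A,D,l,a,f,H,I], logical=[C,B,A,D,l,a,f,H,I]
After op 5 (swap(7, 3)): offset=0, physical=[C,B,A,H,l,a,f,D,I], logical=[C,B,A,H,l,a,f,D,I]
After op 6 (swap(7, 6)): offset=0, physical=[C,B,A,H,l,a,D,f,I], logical=[C,B,A,H,l,a,D,f,I]
After op 7 (rotate(-3)): offset=6, physical=[C,B,A,H,l,a,D,f,I], logical=[D,f,I,C,B,A,H,l,a]
After op 8 (rotate(-3)): offset=3, physical=[C,B,A,H,l,a,D,f,I], logical=[H,l,a,D,f,I,C,B,A]
After op 9 (rotate(+1)): offset=4, physical=[C,B,A,H,l,a,D,f,I], logical=[l,a,D,f,I,C,B,A,H]
After op 10 (replace(4, 'j')): offset=4, physical=[C,B,A,H,l,a,D,f,j], logical=[l,a,D,f,j,C,B,A,H]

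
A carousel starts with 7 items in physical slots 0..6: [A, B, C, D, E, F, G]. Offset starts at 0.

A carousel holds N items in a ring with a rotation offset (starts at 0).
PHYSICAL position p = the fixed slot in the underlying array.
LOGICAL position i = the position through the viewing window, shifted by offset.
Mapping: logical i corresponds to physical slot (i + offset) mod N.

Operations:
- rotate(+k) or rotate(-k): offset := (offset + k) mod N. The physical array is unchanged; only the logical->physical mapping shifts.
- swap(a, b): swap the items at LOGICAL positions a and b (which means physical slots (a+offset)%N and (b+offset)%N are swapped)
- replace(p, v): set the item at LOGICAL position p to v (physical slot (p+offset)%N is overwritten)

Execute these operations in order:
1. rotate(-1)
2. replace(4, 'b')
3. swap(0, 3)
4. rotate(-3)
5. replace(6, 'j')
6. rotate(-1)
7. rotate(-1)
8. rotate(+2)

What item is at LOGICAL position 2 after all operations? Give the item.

After op 1 (rotate(-1)): offset=6, physical=[A,B,C,D,E,F,G], logical=[G,A,B,C,D,E,F]
After op 2 (replace(4, 'b')): offset=6, physical=[A,B,C,b,E,F,G], logical=[G,A,B,C,b,E,F]
After op 3 (swap(0, 3)): offset=6, physical=[A,B,G,b,E,F,C], logical=[C,A,B,G,b,E,F]
After op 4 (rotate(-3)): offset=3, physical=[A,B,G,b,E,F,C], logical=[b,E,F,C,A,B,G]
After op 5 (replace(6, 'j')): offset=3, physical=[A,B,j,b,E,F,C], logical=[b,E,F,C,A,B,j]
After op 6 (rotate(-1)): offset=2, physical=[A,B,j,b,E,F,C], logical=[j,b,E,F,C,A,B]
After op 7 (rotate(-1)): offset=1, physical=[A,B,j,b,E,F,C], logical=[B,j,b,E,F,C,A]
After op 8 (rotate(+2)): offset=3, physical=[A,B,j,b,E,F,C], logical=[b,E,F,C,A,B,j]

Answer: F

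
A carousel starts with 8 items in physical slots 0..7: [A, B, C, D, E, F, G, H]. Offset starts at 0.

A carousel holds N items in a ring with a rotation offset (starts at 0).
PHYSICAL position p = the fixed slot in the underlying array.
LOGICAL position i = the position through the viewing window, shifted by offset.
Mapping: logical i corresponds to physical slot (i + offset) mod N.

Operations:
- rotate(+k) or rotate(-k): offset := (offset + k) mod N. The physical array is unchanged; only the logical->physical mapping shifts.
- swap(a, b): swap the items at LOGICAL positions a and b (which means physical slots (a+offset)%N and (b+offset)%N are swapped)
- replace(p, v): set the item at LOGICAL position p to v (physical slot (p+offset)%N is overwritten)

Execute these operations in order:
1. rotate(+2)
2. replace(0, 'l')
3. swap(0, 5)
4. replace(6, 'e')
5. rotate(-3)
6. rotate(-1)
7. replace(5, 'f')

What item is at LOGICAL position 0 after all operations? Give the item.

Answer: G

Derivation:
After op 1 (rotate(+2)): offset=2, physical=[A,B,C,D,E,F,G,H], logical=[C,D,E,F,G,H,A,B]
After op 2 (replace(0, 'l')): offset=2, physical=[A,B,l,D,E,F,G,H], logical=[l,D,E,F,G,H,A,B]
After op 3 (swap(0, 5)): offset=2, physical=[A,B,H,D,E,F,G,l], logical=[H,D,E,F,G,l,A,B]
After op 4 (replace(6, 'e')): offset=2, physical=[e,B,H,D,E,F,G,l], logical=[H,D,E,F,G,l,e,B]
After op 5 (rotate(-3)): offset=7, physical=[e,B,H,D,E,F,G,l], logical=[l,e,B,H,D,E,F,G]
After op 6 (rotate(-1)): offset=6, physical=[e,B,H,D,E,F,G,l], logical=[G,l,e,B,H,D,E,F]
After op 7 (replace(5, 'f')): offset=6, physical=[e,B,H,f,E,F,G,l], logical=[G,l,e,B,H,f,E,F]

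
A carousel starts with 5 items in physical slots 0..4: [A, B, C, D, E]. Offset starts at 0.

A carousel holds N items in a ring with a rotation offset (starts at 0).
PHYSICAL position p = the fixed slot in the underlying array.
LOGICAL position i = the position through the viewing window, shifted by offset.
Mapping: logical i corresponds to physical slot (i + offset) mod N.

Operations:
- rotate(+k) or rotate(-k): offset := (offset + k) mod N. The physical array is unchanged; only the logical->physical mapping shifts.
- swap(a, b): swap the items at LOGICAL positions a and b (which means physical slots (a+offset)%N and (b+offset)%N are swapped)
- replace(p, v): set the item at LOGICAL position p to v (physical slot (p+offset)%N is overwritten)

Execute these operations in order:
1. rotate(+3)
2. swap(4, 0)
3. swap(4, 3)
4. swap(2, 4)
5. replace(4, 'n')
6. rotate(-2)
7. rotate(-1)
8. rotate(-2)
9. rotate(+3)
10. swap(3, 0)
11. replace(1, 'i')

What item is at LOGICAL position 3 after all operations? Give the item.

Answer: D

Derivation:
After op 1 (rotate(+3)): offset=3, physical=[A,B,C,D,E], logical=[D,E,A,B,C]
After op 2 (swap(4, 0)): offset=3, physical=[A,B,D,C,E], logical=[C,E,A,B,D]
After op 3 (swap(4, 3)): offset=3, physical=[A,D,B,C,E], logical=[C,E,A,D,B]
After op 4 (swap(2, 4)): offset=3, physical=[B,D,A,C,E], logical=[C,E,B,D,A]
After op 5 (replace(4, 'n')): offset=3, physical=[B,D,n,C,E], logical=[C,E,B,D,n]
After op 6 (rotate(-2)): offset=1, physical=[B,D,n,C,E], logical=[D,n,C,E,B]
After op 7 (rotate(-1)): offset=0, physical=[B,D,n,C,E], logical=[B,D,n,C,E]
After op 8 (rotate(-2)): offset=3, physical=[B,D,n,C,E], logical=[C,E,B,D,n]
After op 9 (rotate(+3)): offset=1, physical=[B,D,n,C,E], logical=[D,n,C,E,B]
After op 10 (swap(3, 0)): offset=1, physical=[B,E,n,C,D], logical=[E,n,C,D,B]
After op 11 (replace(1, 'i')): offset=1, physical=[B,E,i,C,D], logical=[E,i,C,D,B]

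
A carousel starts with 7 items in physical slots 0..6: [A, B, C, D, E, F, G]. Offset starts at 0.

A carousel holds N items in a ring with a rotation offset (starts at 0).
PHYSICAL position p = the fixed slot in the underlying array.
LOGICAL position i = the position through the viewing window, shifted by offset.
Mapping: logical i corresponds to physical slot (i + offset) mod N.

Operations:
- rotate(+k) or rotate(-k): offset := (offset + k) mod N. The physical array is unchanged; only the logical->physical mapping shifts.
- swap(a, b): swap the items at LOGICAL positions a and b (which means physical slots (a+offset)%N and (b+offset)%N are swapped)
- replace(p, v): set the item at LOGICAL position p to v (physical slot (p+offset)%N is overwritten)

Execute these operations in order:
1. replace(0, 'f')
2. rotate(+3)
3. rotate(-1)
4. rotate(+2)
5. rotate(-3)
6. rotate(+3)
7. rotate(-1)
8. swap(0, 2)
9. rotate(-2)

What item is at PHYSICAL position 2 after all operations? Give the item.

After op 1 (replace(0, 'f')): offset=0, physical=[f,B,C,D,E,F,G], logical=[f,B,C,D,E,F,G]
After op 2 (rotate(+3)): offset=3, physical=[f,B,C,D,E,F,G], logical=[D,E,F,G,f,B,C]
After op 3 (rotate(-1)): offset=2, physical=[f,B,C,D,E,F,G], logical=[C,D,E,F,G,f,B]
After op 4 (rotate(+2)): offset=4, physical=[f,B,C,D,E,F,G], logical=[E,F,G,f,B,C,D]
After op 5 (rotate(-3)): offset=1, physical=[f,B,C,D,E,F,G], logical=[B,C,D,E,F,G,f]
After op 6 (rotate(+3)): offset=4, physical=[f,B,C,D,E,F,G], logical=[E,F,G,f,B,C,D]
After op 7 (rotate(-1)): offset=3, physical=[f,B,C,D,E,F,G], logical=[D,E,F,G,f,B,C]
After op 8 (swap(0, 2)): offset=3, physical=[f,B,C,F,E,D,G], logical=[F,E,D,G,f,B,C]
After op 9 (rotate(-2)): offset=1, physical=[f,B,C,F,E,D,G], logical=[B,C,F,E,D,G,f]

Answer: C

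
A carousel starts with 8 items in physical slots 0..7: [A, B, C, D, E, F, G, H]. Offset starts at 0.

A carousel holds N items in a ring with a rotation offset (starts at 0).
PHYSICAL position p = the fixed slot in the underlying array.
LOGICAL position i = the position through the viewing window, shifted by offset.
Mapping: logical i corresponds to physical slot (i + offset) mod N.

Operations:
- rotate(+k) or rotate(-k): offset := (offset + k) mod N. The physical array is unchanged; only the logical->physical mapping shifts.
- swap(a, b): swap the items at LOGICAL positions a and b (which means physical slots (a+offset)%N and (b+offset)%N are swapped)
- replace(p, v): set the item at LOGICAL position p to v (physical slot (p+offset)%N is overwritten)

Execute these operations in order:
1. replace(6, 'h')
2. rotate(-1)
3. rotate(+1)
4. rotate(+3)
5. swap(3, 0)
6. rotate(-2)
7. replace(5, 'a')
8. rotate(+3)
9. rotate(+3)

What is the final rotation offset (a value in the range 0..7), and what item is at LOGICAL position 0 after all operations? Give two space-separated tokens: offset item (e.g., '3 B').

After op 1 (replace(6, 'h')): offset=0, physical=[A,B,C,D,E,F,h,H], logical=[A,B,C,D,E,F,h,H]
After op 2 (rotate(-1)): offset=7, physical=[A,B,C,D,E,F,h,H], logical=[H,A,B,C,D,E,F,h]
After op 3 (rotate(+1)): offset=0, physical=[A,B,C,D,E,F,h,H], logical=[A,B,C,D,E,F,h,H]
After op 4 (rotate(+3)): offset=3, physical=[A,B,C,D,E,F,h,H], logical=[D,E,F,h,H,A,B,C]
After op 5 (swap(3, 0)): offset=3, physical=[A,B,C,h,E,F,D,H], logical=[h,E,F,D,H,A,B,C]
After op 6 (rotate(-2)): offset=1, physical=[A,B,C,h,E,F,D,H], logical=[B,C,h,E,F,D,H,A]
After op 7 (replace(5, 'a')): offset=1, physical=[A,B,C,h,E,F,a,H], logical=[B,C,h,E,F,a,H,A]
After op 8 (rotate(+3)): offset=4, physical=[A,B,C,h,E,F,a,H], logical=[E,F,a,H,A,B,C,h]
After op 9 (rotate(+3)): offset=7, physical=[A,B,C,h,E,F,a,H], logical=[H,A,B,C,h,E,F,a]

Answer: 7 H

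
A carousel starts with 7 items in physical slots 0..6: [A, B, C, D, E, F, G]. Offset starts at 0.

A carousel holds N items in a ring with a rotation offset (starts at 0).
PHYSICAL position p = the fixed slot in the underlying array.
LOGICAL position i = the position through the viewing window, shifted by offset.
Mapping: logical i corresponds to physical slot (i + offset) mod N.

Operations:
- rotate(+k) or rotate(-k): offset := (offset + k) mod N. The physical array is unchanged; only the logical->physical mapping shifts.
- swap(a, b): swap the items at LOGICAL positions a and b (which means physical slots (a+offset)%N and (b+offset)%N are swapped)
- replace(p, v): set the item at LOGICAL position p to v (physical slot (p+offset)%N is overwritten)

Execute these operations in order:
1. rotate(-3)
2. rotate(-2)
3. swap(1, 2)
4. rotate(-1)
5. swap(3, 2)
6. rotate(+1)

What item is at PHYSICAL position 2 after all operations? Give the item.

Answer: C

Derivation:
After op 1 (rotate(-3)): offset=4, physical=[A,B,C,D,E,F,G], logical=[E,F,G,A,B,C,D]
After op 2 (rotate(-2)): offset=2, physical=[A,B,C,D,E,F,G], logical=[C,D,E,F,G,A,B]
After op 3 (swap(1, 2)): offset=2, physical=[A,B,C,E,D,F,G], logical=[C,E,D,F,G,A,B]
After op 4 (rotate(-1)): offset=1, physical=[A,B,C,E,D,F,G], logical=[B,C,E,D,F,G,A]
After op 5 (swap(3, 2)): offset=1, physical=[A,B,C,D,E,F,G], logical=[B,C,D,E,F,G,A]
After op 6 (rotate(+1)): offset=2, physical=[A,B,C,D,E,F,G], logical=[C,D,E,F,G,A,B]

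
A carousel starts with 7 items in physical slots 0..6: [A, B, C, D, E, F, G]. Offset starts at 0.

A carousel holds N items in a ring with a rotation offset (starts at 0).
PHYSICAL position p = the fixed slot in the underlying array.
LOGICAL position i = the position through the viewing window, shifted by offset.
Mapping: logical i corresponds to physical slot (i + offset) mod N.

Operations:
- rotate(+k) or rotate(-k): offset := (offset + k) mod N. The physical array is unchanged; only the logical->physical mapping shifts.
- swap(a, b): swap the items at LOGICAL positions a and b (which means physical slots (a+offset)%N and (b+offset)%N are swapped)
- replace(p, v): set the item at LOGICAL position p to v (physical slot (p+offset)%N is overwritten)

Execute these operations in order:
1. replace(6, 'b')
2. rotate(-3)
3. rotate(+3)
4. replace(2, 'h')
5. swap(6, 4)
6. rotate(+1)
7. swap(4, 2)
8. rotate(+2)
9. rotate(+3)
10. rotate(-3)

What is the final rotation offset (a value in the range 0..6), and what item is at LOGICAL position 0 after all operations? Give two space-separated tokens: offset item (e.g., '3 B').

Answer: 3 F

Derivation:
After op 1 (replace(6, 'b')): offset=0, physical=[A,B,C,D,E,F,b], logical=[A,B,C,D,E,F,b]
After op 2 (rotate(-3)): offset=4, physical=[A,B,C,D,E,F,b], logical=[E,F,b,A,B,C,D]
After op 3 (rotate(+3)): offset=0, physical=[A,B,C,D,E,F,b], logical=[A,B,C,D,E,F,b]
After op 4 (replace(2, 'h')): offset=0, physical=[A,B,h,D,E,F,b], logical=[A,B,h,D,E,F,b]
After op 5 (swap(6, 4)): offset=0, physical=[A,B,h,D,b,F,E], logical=[A,B,h,D,b,F,E]
After op 6 (rotate(+1)): offset=1, physical=[A,B,h,D,b,F,E], logical=[B,h,D,b,F,E,A]
After op 7 (swap(4, 2)): offset=1, physical=[A,B,h,F,b,D,E], logical=[B,h,F,b,D,E,A]
After op 8 (rotate(+2)): offset=3, physical=[A,B,h,F,b,D,E], logical=[F,b,D,E,A,B,h]
After op 9 (rotate(+3)): offset=6, physical=[A,B,h,F,b,D,E], logical=[E,A,B,h,F,b,D]
After op 10 (rotate(-3)): offset=3, physical=[A,B,h,F,b,D,E], logical=[F,b,D,E,A,B,h]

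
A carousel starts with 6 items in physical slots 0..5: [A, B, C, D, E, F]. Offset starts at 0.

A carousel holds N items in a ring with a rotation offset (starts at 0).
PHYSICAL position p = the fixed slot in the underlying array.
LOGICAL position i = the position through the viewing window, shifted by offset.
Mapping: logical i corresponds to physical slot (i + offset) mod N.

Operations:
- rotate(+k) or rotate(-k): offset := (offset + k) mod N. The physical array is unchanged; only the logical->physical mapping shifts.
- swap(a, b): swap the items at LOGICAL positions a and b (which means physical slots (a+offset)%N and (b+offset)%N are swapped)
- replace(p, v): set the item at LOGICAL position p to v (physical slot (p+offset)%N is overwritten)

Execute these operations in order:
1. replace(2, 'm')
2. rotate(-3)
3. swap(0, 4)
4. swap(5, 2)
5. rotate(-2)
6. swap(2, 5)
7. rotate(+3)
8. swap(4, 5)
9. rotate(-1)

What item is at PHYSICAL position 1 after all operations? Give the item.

After op 1 (replace(2, 'm')): offset=0, physical=[A,B,m,D,E,F], logical=[A,B,m,D,E,F]
After op 2 (rotate(-3)): offset=3, physical=[A,B,m,D,E,F], logical=[D,E,F,A,B,m]
After op 3 (swap(0, 4)): offset=3, physical=[A,D,m,B,E,F], logical=[B,E,F,A,D,m]
After op 4 (swap(5, 2)): offset=3, physical=[A,D,F,B,E,m], logical=[B,E,m,A,D,F]
After op 5 (rotate(-2)): offset=1, physical=[A,D,F,B,E,m], logical=[D,F,B,E,m,A]
After op 6 (swap(2, 5)): offset=1, physical=[B,D,F,A,E,m], logical=[D,F,A,E,m,B]
After op 7 (rotate(+3)): offset=4, physical=[B,D,F,A,E,m], logical=[E,m,B,D,F,A]
After op 8 (swap(4, 5)): offset=4, physical=[B,D,A,F,E,m], logical=[E,m,B,D,A,F]
After op 9 (rotate(-1)): offset=3, physical=[B,D,A,F,E,m], logical=[F,E,m,B,D,A]

Answer: D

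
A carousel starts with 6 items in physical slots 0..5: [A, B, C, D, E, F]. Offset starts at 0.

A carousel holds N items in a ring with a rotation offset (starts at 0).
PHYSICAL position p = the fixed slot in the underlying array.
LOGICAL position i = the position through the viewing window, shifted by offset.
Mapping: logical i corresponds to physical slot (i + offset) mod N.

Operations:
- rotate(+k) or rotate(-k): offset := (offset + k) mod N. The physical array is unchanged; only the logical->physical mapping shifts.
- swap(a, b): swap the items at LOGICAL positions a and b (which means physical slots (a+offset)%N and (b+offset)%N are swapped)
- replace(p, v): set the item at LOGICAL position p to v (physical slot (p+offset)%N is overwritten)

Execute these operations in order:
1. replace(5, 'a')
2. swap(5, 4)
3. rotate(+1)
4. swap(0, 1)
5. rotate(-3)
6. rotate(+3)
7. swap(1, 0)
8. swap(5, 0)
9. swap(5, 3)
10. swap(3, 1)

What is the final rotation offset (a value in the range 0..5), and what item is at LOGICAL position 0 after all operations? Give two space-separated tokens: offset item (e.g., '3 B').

Answer: 1 A

Derivation:
After op 1 (replace(5, 'a')): offset=0, physical=[A,B,C,D,E,a], logical=[A,B,C,D,E,a]
After op 2 (swap(5, 4)): offset=0, physical=[A,B,C,D,a,E], logical=[A,B,C,D,a,E]
After op 3 (rotate(+1)): offset=1, physical=[A,B,C,D,a,E], logical=[B,C,D,a,E,A]
After op 4 (swap(0, 1)): offset=1, physical=[A,C,B,D,a,E], logical=[C,B,D,a,E,A]
After op 5 (rotate(-3)): offset=4, physical=[A,C,B,D,a,E], logical=[a,E,A,C,B,D]
After op 6 (rotate(+3)): offset=1, physical=[A,C,B,D,a,E], logical=[C,B,D,a,E,A]
After op 7 (swap(1, 0)): offset=1, physical=[A,B,C,D,a,E], logical=[B,C,D,a,E,A]
After op 8 (swap(5, 0)): offset=1, physical=[B,A,C,D,a,E], logical=[A,C,D,a,E,B]
After op 9 (swap(5, 3)): offset=1, physical=[a,A,C,D,B,E], logical=[A,C,D,B,E,a]
After op 10 (swap(3, 1)): offset=1, physical=[a,A,B,D,C,E], logical=[A,B,D,C,E,a]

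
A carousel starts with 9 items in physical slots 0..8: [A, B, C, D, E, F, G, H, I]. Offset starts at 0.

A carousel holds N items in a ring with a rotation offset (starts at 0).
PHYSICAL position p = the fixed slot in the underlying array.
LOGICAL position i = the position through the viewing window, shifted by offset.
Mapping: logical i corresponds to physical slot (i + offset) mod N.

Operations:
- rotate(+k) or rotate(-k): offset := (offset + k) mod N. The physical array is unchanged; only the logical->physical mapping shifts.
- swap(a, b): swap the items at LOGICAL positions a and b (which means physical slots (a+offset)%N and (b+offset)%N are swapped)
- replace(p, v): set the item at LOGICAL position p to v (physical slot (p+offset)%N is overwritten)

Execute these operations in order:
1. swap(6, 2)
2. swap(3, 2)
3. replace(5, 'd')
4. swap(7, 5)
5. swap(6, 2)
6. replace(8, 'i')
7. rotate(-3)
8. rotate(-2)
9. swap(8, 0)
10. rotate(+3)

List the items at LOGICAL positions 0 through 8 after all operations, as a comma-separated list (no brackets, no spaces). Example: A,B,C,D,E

Answer: d,i,A,B,C,E,G,H,D

Derivation:
After op 1 (swap(6, 2)): offset=0, physical=[A,B,G,D,E,F,C,H,I], logical=[A,B,G,D,E,F,C,H,I]
After op 2 (swap(3, 2)): offset=0, physical=[A,B,D,G,E,F,C,H,I], logical=[A,B,D,G,E,F,C,H,I]
After op 3 (replace(5, 'd')): offset=0, physical=[A,B,D,G,E,d,C,H,I], logical=[A,B,D,G,E,d,C,H,I]
After op 4 (swap(7, 5)): offset=0, physical=[A,B,D,G,E,H,C,d,I], logical=[A,B,D,G,E,H,C,d,I]
After op 5 (swap(6, 2)): offset=0, physical=[A,B,C,G,E,H,D,d,I], logical=[A,B,C,G,E,H,D,d,I]
After op 6 (replace(8, 'i')): offset=0, physical=[A,B,C,G,E,H,D,d,i], logical=[A,B,C,G,E,H,D,d,i]
After op 7 (rotate(-3)): offset=6, physical=[A,B,C,G,E,H,D,d,i], logical=[D,d,i,A,B,C,G,E,H]
After op 8 (rotate(-2)): offset=4, physical=[A,B,C,G,E,H,D,d,i], logical=[E,H,D,d,i,A,B,C,G]
After op 9 (swap(8, 0)): offset=4, physical=[A,B,C,E,G,H,D,d,i], logical=[G,H,D,d,i,A,B,C,E]
After op 10 (rotate(+3)): offset=7, physical=[A,B,C,E,G,H,D,d,i], logical=[d,i,A,B,C,E,G,H,D]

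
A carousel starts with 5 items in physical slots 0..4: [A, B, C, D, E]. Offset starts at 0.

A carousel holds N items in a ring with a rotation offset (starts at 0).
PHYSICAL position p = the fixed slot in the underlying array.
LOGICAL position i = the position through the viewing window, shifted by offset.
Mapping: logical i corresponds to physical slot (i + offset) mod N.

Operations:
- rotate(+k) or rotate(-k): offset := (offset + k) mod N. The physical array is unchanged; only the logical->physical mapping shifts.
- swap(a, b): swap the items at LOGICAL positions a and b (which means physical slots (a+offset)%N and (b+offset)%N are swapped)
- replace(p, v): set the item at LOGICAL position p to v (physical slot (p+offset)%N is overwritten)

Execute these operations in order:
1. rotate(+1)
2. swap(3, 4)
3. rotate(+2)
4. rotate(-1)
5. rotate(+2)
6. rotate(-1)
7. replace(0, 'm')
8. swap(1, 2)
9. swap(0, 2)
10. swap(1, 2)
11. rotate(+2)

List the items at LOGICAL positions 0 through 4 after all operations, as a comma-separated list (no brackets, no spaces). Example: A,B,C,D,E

After op 1 (rotate(+1)): offset=1, physical=[A,B,C,D,E], logical=[B,C,D,E,A]
After op 2 (swap(3, 4)): offset=1, physical=[E,B,C,D,A], logical=[B,C,D,A,E]
After op 3 (rotate(+2)): offset=3, physical=[E,B,C,D,A], logical=[D,A,E,B,C]
After op 4 (rotate(-1)): offset=2, physical=[E,B,C,D,A], logical=[C,D,A,E,B]
After op 5 (rotate(+2)): offset=4, physical=[E,B,C,D,A], logical=[A,E,B,C,D]
After op 6 (rotate(-1)): offset=3, physical=[E,B,C,D,A], logical=[D,A,E,B,C]
After op 7 (replace(0, 'm')): offset=3, physical=[E,B,C,m,A], logical=[m,A,E,B,C]
After op 8 (swap(1, 2)): offset=3, physical=[A,B,C,m,E], logical=[m,E,A,B,C]
After op 9 (swap(0, 2)): offset=3, physical=[m,B,C,A,E], logical=[A,E,m,B,C]
After op 10 (swap(1, 2)): offset=3, physical=[E,B,C,A,m], logical=[A,m,E,B,C]
After op 11 (rotate(+2)): offset=0, physical=[E,B,C,A,m], logical=[E,B,C,A,m]

Answer: E,B,C,A,m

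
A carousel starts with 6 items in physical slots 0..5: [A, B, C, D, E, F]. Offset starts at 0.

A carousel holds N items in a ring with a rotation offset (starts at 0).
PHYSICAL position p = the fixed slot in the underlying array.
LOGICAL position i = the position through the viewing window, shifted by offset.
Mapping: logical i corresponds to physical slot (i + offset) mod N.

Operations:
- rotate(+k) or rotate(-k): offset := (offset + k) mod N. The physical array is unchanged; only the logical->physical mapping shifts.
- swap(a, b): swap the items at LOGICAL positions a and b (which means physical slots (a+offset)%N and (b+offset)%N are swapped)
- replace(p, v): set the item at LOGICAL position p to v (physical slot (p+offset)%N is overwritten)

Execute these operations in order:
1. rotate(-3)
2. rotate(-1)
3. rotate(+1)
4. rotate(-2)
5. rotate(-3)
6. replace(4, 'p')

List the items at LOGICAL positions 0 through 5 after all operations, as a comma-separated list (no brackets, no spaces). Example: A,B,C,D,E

After op 1 (rotate(-3)): offset=3, physical=[A,B,C,D,E,F], logical=[D,E,F,A,B,C]
After op 2 (rotate(-1)): offset=2, physical=[A,B,C,D,E,F], logical=[C,D,E,F,A,B]
After op 3 (rotate(+1)): offset=3, physical=[A,B,C,D,E,F], logical=[D,E,F,A,B,C]
After op 4 (rotate(-2)): offset=1, physical=[A,B,C,D,E,F], logical=[B,C,D,E,F,A]
After op 5 (rotate(-3)): offset=4, physical=[A,B,C,D,E,F], logical=[E,F,A,B,C,D]
After op 6 (replace(4, 'p')): offset=4, physical=[A,B,p,D,E,F], logical=[E,F,A,B,p,D]

Answer: E,F,A,B,p,D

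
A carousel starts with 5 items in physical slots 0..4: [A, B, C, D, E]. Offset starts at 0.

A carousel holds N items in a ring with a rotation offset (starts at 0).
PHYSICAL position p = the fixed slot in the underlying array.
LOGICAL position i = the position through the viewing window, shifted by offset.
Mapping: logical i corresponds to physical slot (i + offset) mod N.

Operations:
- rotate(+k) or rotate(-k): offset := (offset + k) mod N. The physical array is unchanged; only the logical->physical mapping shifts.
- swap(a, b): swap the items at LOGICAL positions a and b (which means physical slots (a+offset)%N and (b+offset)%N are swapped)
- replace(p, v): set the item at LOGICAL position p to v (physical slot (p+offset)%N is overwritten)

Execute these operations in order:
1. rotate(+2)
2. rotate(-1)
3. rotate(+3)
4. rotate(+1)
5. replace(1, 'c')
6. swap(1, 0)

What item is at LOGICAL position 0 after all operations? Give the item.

Answer: c

Derivation:
After op 1 (rotate(+2)): offset=2, physical=[A,B,C,D,E], logical=[C,D,E,A,B]
After op 2 (rotate(-1)): offset=1, physical=[A,B,C,D,E], logical=[B,C,D,E,A]
After op 3 (rotate(+3)): offset=4, physical=[A,B,C,D,E], logical=[E,A,B,C,D]
After op 4 (rotate(+1)): offset=0, physical=[A,B,C,D,E], logical=[A,B,C,D,E]
After op 5 (replace(1, 'c')): offset=0, physical=[A,c,C,D,E], logical=[A,c,C,D,E]
After op 6 (swap(1, 0)): offset=0, physical=[c,A,C,D,E], logical=[c,A,C,D,E]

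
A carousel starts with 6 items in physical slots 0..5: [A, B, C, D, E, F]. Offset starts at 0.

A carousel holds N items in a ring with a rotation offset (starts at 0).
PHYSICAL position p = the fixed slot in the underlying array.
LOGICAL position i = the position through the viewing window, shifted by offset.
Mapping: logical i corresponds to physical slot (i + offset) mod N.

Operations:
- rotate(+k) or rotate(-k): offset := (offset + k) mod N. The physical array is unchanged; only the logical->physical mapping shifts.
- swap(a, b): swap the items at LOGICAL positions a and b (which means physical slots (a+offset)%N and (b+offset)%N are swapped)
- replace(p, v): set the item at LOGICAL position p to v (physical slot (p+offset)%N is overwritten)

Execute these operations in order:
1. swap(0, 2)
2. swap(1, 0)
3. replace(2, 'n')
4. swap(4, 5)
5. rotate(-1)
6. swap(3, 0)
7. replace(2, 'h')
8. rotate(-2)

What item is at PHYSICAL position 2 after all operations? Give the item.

After op 1 (swap(0, 2)): offset=0, physical=[C,B,A,D,E,F], logical=[C,B,A,D,E,F]
After op 2 (swap(1, 0)): offset=0, physical=[B,C,A,D,E,F], logical=[B,C,A,D,E,F]
After op 3 (replace(2, 'n')): offset=0, physical=[B,C,n,D,E,F], logical=[B,C,n,D,E,F]
After op 4 (swap(4, 5)): offset=0, physical=[B,C,n,D,F,E], logical=[B,C,n,D,F,E]
After op 5 (rotate(-1)): offset=5, physical=[B,C,n,D,F,E], logical=[E,B,C,n,D,F]
After op 6 (swap(3, 0)): offset=5, physical=[B,C,E,D,F,n], logical=[n,B,C,E,D,F]
After op 7 (replace(2, 'h')): offset=5, physical=[B,h,E,D,F,n], logical=[n,B,h,E,D,F]
After op 8 (rotate(-2)): offset=3, physical=[B,h,E,D,F,n], logical=[D,F,n,B,h,E]

Answer: E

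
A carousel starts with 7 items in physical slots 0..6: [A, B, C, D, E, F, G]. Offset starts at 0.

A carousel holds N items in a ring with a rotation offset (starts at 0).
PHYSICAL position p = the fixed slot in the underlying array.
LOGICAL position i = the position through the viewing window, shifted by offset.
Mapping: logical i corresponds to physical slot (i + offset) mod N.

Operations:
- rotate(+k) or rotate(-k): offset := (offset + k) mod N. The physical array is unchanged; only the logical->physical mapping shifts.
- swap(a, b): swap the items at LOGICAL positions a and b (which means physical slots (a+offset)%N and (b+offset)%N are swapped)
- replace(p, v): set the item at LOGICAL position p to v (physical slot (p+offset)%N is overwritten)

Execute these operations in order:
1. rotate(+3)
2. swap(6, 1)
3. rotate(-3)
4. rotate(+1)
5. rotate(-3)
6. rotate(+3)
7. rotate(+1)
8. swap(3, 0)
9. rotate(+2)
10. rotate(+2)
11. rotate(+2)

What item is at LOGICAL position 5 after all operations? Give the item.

Answer: G

Derivation:
After op 1 (rotate(+3)): offset=3, physical=[A,B,C,D,E,F,G], logical=[D,E,F,G,A,B,C]
After op 2 (swap(6, 1)): offset=3, physical=[A,B,E,D,C,F,G], logical=[D,C,F,G,A,B,E]
After op 3 (rotate(-3)): offset=0, physical=[A,B,E,D,C,F,G], logical=[A,B,E,D,C,F,G]
After op 4 (rotate(+1)): offset=1, physical=[A,B,E,D,C,F,G], logical=[B,E,D,C,F,G,A]
After op 5 (rotate(-3)): offset=5, physical=[A,B,E,D,C,F,G], logical=[F,G,A,B,E,D,C]
After op 6 (rotate(+3)): offset=1, physical=[A,B,E,D,C,F,G], logical=[B,E,D,C,F,G,A]
After op 7 (rotate(+1)): offset=2, physical=[A,B,E,D,C,F,G], logical=[E,D,C,F,G,A,B]
After op 8 (swap(3, 0)): offset=2, physical=[A,B,F,D,C,E,G], logical=[F,D,C,E,G,A,B]
After op 9 (rotate(+2)): offset=4, physical=[A,B,F,D,C,E,G], logical=[C,E,G,A,B,F,D]
After op 10 (rotate(+2)): offset=6, physical=[A,B,F,D,C,E,G], logical=[G,A,B,F,D,C,E]
After op 11 (rotate(+2)): offset=1, physical=[A,B,F,D,C,E,G], logical=[B,F,D,C,E,G,A]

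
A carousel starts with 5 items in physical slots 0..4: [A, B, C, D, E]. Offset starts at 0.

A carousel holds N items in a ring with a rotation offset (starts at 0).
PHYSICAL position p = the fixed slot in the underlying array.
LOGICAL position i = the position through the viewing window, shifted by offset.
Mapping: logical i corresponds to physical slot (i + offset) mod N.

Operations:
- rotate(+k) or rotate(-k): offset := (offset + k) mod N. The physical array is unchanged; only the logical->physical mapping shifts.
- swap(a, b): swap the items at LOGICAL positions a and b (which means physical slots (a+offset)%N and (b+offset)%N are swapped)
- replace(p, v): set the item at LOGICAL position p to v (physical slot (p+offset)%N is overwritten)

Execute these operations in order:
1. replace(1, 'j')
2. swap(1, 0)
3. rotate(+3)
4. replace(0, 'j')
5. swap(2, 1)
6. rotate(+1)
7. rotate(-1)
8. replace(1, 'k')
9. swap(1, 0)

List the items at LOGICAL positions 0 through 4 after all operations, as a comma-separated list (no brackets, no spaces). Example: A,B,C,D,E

Answer: k,j,E,A,C

Derivation:
After op 1 (replace(1, 'j')): offset=0, physical=[A,j,C,D,E], logical=[A,j,C,D,E]
After op 2 (swap(1, 0)): offset=0, physical=[j,A,C,D,E], logical=[j,A,C,D,E]
After op 3 (rotate(+3)): offset=3, physical=[j,A,C,D,E], logical=[D,E,j,A,C]
After op 4 (replace(0, 'j')): offset=3, physical=[j,A,C,j,E], logical=[j,E,j,A,C]
After op 5 (swap(2, 1)): offset=3, physical=[E,A,C,j,j], logical=[j,j,E,A,C]
After op 6 (rotate(+1)): offset=4, physical=[E,A,C,j,j], logical=[j,E,A,C,j]
After op 7 (rotate(-1)): offset=3, physical=[E,A,C,j,j], logical=[j,j,E,A,C]
After op 8 (replace(1, 'k')): offset=3, physical=[E,A,C,j,k], logical=[j,k,E,A,C]
After op 9 (swap(1, 0)): offset=3, physical=[E,A,C,k,j], logical=[k,j,E,A,C]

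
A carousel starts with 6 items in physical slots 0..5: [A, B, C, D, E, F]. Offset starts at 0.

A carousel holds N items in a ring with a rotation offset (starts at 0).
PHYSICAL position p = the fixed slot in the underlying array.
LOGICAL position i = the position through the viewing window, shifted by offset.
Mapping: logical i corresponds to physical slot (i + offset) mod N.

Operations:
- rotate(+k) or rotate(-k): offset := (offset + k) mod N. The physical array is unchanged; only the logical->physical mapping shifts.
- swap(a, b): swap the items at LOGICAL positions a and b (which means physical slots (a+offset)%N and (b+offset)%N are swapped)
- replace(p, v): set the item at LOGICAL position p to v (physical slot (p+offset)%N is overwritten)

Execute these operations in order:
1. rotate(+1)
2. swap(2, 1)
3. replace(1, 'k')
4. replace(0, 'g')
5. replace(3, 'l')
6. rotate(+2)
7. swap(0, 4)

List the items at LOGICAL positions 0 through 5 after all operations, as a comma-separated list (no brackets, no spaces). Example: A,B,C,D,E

Answer: g,l,F,A,C,k

Derivation:
After op 1 (rotate(+1)): offset=1, physical=[A,B,C,D,E,F], logical=[B,C,D,E,F,A]
After op 2 (swap(2, 1)): offset=1, physical=[A,B,D,C,E,F], logical=[B,D,C,E,F,A]
After op 3 (replace(1, 'k')): offset=1, physical=[A,B,k,C,E,F], logical=[B,k,C,E,F,A]
After op 4 (replace(0, 'g')): offset=1, physical=[A,g,k,C,E,F], logical=[g,k,C,E,F,A]
After op 5 (replace(3, 'l')): offset=1, physical=[A,g,k,C,l,F], logical=[g,k,C,l,F,A]
After op 6 (rotate(+2)): offset=3, physical=[A,g,k,C,l,F], logical=[C,l,F,A,g,k]
After op 7 (swap(0, 4)): offset=3, physical=[A,C,k,g,l,F], logical=[g,l,F,A,C,k]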